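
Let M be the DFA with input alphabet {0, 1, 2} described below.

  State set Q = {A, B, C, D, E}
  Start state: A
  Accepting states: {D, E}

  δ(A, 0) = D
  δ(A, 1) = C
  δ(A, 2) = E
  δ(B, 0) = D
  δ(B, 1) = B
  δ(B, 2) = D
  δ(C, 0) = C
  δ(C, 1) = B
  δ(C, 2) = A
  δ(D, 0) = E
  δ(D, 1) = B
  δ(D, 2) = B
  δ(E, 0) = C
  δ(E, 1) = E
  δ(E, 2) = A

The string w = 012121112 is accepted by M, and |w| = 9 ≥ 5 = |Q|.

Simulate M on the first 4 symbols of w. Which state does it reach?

B

State sequence: A -0-> D -1-> B -2-> D -1-> B

After reading 4 characters, M is in state B.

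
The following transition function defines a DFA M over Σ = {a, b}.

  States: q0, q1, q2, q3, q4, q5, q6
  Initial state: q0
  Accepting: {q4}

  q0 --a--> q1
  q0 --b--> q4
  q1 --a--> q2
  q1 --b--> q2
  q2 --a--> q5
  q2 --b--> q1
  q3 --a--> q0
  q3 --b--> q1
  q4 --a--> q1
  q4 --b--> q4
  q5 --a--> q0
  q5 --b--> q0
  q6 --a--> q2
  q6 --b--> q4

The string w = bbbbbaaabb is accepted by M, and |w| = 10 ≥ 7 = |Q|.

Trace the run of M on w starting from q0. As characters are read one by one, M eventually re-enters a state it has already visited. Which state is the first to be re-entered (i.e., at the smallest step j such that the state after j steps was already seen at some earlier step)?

Run of M on w = b b b b b a a a b b:
  step 0: q0  (start)
  step 1: q4  (read b: q0→q4)
  step 2: q4  (read b: q4→q4)   ← first repeat (q4 seen earlier)
  step 3: q4  (read b: q4→q4)
  step 4: q4  (read b: q4→q4)
  step 5: q4  (read b: q4→q4)
  step 6: q1  (read a: q4→q1)
  step 7: q2  (read a: q1→q2)
  step 8: q5  (read a: q2→q5)
  step 9: q0  (read b: q5→q0)
  step 10: q4  (read b: q0→q4)

The earliest repeat is at step j = 2: M is in q4, which it already visited at step i = 1.
Since M has 7 states, any run of length ≥ 7 visits 7+1 states, so by pigeonhole some state repeats within the first 7 steps — that repeat gives the pumpable loop.

q4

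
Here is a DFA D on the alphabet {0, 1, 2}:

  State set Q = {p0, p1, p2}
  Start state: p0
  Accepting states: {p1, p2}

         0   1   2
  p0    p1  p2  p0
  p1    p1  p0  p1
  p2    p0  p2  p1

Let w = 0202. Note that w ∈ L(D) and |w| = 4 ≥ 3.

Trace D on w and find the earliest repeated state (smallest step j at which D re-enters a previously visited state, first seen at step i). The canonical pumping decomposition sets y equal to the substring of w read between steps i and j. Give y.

State sequence: p0 -0-> p1 -2-> p1 -0-> p1 -2-> p1
First repeat at step 2: p1 was already visited.

So i = 1, j = 2, giving x = w[0:1] = 0, y = w[1:2] = 2, z = w[2:4] = 02.
Check: |xy| = 2 ≤ 3 and |y| = 1 ≥ 1. Reading y takes D from p1 back to p1, so every xyⁱz is accepted.
Pumping length from the standard proof: p = 3 (the number of states). The repeated state found above gives |xy| = j ≤ 3 and |y| = j − i ≥ 1.

2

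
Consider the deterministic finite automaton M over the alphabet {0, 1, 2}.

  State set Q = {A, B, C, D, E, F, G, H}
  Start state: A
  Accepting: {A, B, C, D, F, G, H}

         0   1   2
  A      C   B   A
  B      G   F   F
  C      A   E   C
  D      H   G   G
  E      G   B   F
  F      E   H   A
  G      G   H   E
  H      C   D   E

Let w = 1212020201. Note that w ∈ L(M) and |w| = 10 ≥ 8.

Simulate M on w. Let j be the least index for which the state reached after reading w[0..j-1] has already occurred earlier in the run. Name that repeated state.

E

State sequence: A -1-> B -2-> F -1-> H -2-> E -0-> G -2-> E -0-> G -2-> E -0-> G -1-> H
First repeat at step 6: E was already visited.

The earliest repeat is at step j = 6: M is in E, which it already visited at step i = 4.
With |Q| = 8, pigeonhole forces a state repeat no later than step 8; the substring read between the first and second visits to that state can be pumped.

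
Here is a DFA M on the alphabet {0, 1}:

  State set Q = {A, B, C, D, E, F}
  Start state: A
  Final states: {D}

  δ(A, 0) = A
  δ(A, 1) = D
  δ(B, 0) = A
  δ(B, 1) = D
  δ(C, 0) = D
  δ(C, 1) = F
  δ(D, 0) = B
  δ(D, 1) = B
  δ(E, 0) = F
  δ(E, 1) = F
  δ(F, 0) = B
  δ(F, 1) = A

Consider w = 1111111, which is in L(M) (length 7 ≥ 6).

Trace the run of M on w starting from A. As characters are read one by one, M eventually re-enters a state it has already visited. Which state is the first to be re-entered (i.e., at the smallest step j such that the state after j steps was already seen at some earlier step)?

State sequence: A -1-> D -1-> B -1-> D -1-> B -1-> D -1-> B -1-> D
First repeat at step 3: D was already visited.

The earliest repeat is at step j = 3: M is in D, which it already visited at step i = 1.

D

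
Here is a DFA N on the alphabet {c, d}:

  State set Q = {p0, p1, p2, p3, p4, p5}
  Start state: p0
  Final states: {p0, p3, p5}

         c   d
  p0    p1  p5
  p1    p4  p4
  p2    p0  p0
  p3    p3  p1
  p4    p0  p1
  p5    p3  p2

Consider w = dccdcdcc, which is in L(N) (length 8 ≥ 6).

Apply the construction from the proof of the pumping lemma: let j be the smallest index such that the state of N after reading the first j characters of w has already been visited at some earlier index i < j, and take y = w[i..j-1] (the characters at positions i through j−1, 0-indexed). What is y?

c

State sequence: p0 -d-> p5 -c-> p3 -c-> p3 -d-> p1 -c-> p4 -d-> p1 -c-> p4 -c-> p0
First repeat at step 3: p3 was already visited.

So i = 2, j = 3, giving x = w[0:2] = dc, y = w[2:3] = c, z = w[3:8] = dcdcc.
Check: |xy| = 3 ≤ 6 and |y| = 1 ≥ 1. Reading y takes N from p3 back to p3, so every xyⁱz is accepted.
Pumping length from the standard proof: p = 6 (the number of states). The repeated state found above gives |xy| = j ≤ 6 and |y| = j − i ≥ 1.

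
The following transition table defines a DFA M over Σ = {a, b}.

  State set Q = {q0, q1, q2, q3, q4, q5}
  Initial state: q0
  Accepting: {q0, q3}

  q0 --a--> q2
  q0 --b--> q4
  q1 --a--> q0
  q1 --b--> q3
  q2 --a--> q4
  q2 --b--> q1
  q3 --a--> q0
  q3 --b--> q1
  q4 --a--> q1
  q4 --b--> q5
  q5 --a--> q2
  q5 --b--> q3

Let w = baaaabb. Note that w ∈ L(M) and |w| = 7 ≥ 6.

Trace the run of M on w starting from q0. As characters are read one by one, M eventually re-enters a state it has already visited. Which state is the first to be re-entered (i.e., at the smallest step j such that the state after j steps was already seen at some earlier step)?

q0

Run of M on w = b a a a a b b:
  step 0: q0  (start)
  step 1: q4  (read b: q0→q4)
  step 2: q1  (read a: q4→q1)
  step 3: q0  (read a: q1→q0)   ← first repeat (q0 seen earlier)
  step 4: q2  (read a: q0→q2)
  step 5: q4  (read a: q2→q4)
  step 6: q5  (read b: q4→q5)
  step 7: q3  (read b: q5→q3)

The earliest repeat is at step j = 3: M is in q0, which it already visited at step i = 0.
Pumping length from the standard proof: p = 6 (the number of states). The repeated state found above gives |xy| = j ≤ 6 and |y| = j − i ≥ 1.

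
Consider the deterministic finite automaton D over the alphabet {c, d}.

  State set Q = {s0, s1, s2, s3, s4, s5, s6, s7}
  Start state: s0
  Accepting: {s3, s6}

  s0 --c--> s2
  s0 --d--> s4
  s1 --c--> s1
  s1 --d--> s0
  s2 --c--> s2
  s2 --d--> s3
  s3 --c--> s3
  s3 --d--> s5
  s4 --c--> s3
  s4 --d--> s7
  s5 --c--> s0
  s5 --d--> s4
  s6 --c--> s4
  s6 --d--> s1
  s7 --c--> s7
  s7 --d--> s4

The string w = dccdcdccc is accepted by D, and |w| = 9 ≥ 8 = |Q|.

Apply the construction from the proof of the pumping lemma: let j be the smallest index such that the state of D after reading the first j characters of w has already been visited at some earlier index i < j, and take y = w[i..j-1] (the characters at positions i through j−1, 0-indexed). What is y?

c

State sequence: s0 -d-> s4 -c-> s3 -c-> s3 -d-> s5 -c-> s0 -d-> s4 -c-> s3 -c-> s3 -c-> s3
First repeat at step 3: s3 was already visited.

So i = 2, j = 3, giving x = w[0:2] = dc, y = w[2:3] = c, z = w[3:9] = dcdccc.
Check: |xy| = 3 ≤ 8 and |y| = 1 ≥ 1. Reading y takes D from s3 back to s3, so every xyⁱz is accepted.
The DFA has 8 states, so the proof of the pumping lemma guarantees a repeated state among the first 8+1 visited; the segment between the two visits is the pumpable y.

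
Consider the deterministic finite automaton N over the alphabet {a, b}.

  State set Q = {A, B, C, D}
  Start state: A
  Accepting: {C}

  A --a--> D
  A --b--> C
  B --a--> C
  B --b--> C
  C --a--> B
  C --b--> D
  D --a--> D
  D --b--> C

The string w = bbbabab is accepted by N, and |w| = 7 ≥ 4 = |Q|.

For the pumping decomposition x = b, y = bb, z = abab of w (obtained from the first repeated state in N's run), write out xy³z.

bbbbbbbabab

xy^3z = b·bb·bb·bb·abab = bbbbbbbabab.
Reading y = bb takes N from C back to C, so after x·y·y·y the machine is still in C, and z then leads to the accepting state C. Hence bbbbbbbabab ∈ L(N).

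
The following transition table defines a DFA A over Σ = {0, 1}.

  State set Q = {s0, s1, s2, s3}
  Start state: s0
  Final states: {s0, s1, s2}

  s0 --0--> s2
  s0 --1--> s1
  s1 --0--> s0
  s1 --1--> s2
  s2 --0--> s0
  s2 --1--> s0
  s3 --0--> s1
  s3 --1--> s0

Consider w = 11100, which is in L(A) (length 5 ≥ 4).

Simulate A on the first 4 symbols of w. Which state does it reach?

Run of A on the first 4 characters of w = 1 1 1 0:
  step 0: s0  (start)
  step 1: s1  (read 1: s0→s1)
  step 2: s2  (read 1: s1→s2)
  step 3: s0  (read 1: s2→s0)
  step 4: s2  (read 0: s0→s2)

After reading 4 characters, A is in state s2.
(This kind of state-tracing is the core of the pumping-lemma construction: with 4 states, pigeonhole forces a repeat within the first 4 steps.)

s2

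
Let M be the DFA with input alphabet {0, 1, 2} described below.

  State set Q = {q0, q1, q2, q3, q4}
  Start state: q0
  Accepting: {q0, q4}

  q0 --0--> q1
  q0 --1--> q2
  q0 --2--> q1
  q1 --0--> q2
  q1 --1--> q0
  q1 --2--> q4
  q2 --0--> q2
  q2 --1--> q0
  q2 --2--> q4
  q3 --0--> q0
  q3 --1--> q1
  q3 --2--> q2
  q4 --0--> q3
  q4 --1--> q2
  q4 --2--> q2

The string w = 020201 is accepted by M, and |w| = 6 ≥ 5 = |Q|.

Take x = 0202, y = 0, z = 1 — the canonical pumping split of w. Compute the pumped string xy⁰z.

xy⁰z = xz = 0202·1 = 02021.
Reading y = 0 takes M from q2 back to q2, so after x the machine is still in q2, and z then leads to the accepting state q0. Hence 02021 ∈ L(M).

02021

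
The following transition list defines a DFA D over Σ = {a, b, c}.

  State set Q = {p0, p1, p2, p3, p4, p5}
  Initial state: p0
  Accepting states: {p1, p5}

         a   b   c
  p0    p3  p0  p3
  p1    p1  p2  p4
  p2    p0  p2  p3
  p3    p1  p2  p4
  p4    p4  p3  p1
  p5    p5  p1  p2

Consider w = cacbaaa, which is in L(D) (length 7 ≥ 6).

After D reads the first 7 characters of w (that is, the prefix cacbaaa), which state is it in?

Run of D on the first 7 characters of w = c a c b a a a:
  step 0: p0  (start)
  step 1: p3  (read c: p0→p3)
  step 2: p1  (read a: p3→p1)
  step 3: p4  (read c: p1→p4)
  step 4: p3  (read b: p4→p3)
  step 5: p1  (read a: p3→p1)
  step 6: p1  (read a: p1→p1)
  step 7: p1  (read a: p1→p1)

After reading 7 characters, D is in state p1.

p1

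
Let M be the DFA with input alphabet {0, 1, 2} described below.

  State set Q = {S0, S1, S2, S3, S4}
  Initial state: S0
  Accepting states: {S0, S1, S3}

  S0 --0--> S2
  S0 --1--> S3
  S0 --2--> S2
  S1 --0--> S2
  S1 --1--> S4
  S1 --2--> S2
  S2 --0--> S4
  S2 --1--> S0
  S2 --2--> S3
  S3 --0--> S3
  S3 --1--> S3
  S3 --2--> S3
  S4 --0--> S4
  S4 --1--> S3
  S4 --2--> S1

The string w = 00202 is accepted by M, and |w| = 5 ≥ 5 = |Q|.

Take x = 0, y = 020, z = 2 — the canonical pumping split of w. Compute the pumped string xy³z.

xy^3z = 0·020·020·020·2 = 00200200202.
Reading y = 020 takes M from S2 back to S2, so after x·y·y·y the machine is still in S2, and z then leads to the accepting state S3. Hence 00200200202 ∈ L(M).

00200200202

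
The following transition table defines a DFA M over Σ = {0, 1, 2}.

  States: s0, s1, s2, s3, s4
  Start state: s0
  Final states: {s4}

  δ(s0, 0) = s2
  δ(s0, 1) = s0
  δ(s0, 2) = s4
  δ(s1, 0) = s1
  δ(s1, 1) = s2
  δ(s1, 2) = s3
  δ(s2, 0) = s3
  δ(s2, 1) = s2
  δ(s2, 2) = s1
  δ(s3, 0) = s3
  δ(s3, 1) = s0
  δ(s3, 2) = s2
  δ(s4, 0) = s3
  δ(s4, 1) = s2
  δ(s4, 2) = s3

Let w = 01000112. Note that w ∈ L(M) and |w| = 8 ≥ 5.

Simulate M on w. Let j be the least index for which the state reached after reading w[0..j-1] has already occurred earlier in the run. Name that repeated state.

Run of M on w = 0 1 0 0 0 1 1 2:
  step 0: s0  (start)
  step 1: s2  (read 0: s0→s2)
  step 2: s2  (read 1: s2→s2)   ← first repeat (s2 seen earlier)
  step 3: s3  (read 0: s2→s3)
  step 4: s3  (read 0: s3→s3)
  step 5: s3  (read 0: s3→s3)
  step 6: s0  (read 1: s3→s0)
  step 7: s0  (read 1: s0→s0)
  step 8: s4  (read 2: s0→s4)

The earliest repeat is at step j = 2: M is in s2, which it already visited at step i = 1.
The DFA has 5 states, so the proof of the pumping lemma guarantees a repeated state among the first 5+1 visited; the segment between the two visits is the pumpable y.

s2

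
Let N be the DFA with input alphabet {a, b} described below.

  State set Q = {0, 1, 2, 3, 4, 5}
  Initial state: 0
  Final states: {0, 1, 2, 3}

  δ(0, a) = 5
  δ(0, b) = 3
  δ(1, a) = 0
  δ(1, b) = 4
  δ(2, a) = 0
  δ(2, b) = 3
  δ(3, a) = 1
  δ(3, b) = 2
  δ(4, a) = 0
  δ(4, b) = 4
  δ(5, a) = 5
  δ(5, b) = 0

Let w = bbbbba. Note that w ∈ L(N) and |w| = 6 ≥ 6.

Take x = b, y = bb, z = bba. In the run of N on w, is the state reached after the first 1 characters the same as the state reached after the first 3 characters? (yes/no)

yes

State sequence: 0 -b-> 3 -b-> 2 -b-> 3

After x (step 1): 3. After xy (step 3): 3.
They match, so y = bb drives N around a cycle from 3 back to itself; pumping y any number of times keeps N in 3 before reading z, and xyⁱz ∈ L(N) for every i ≥ 0.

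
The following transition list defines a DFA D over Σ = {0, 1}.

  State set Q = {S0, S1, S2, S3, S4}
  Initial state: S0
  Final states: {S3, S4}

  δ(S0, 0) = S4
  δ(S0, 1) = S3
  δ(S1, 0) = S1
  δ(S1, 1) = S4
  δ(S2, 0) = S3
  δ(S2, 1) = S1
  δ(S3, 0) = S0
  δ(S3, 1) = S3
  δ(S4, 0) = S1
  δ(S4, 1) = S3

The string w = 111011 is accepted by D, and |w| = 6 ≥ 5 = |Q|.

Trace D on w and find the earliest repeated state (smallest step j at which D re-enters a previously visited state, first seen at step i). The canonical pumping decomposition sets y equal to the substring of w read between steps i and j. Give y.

1

State sequence: S0 -1-> S3 -1-> S3 -1-> S3 -0-> S0 -1-> S3 -1-> S3
First repeat at step 2: S3 was already visited.

So i = 1, j = 2, giving x = w[0:1] = 1, y = w[1:2] = 1, z = w[2:6] = 1011.
Check: |xy| = 2 ≤ 5 and |y| = 1 ≥ 1. Reading y takes D from S3 back to S3, so every xyⁱz is accepted.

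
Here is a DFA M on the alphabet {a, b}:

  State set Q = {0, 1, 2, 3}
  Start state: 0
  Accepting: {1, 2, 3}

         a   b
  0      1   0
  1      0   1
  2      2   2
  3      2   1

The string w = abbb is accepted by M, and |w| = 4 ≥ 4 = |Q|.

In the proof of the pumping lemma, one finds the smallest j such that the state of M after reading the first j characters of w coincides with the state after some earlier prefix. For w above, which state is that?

1

State sequence: 0 -a-> 1 -b-> 1 -b-> 1 -b-> 1
First repeat at step 2: 1 was already visited.

The earliest repeat is at step j = 2: M is in 1, which it already visited at step i = 1.
Since M has 4 states, any run of length ≥ 4 visits 4+1 states, so by pigeonhole some state repeats within the first 4 steps — that repeat gives the pumpable loop.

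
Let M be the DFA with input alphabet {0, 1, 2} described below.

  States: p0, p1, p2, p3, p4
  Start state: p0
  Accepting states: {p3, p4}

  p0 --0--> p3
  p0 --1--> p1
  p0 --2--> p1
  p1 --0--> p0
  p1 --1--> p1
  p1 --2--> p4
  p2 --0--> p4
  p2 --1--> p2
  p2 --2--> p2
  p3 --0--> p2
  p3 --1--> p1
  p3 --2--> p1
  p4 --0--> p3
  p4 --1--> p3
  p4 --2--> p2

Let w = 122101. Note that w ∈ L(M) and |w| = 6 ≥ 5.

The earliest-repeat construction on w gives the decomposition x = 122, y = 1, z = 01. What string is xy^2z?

xy^2z = 122·1·1·01 = 1221101.
Reading y = 1 takes M from p2 back to p2, so after x·y·y the machine is still in p2, and z then leads to the accepting state p3. Hence 1221101 ∈ L(M).

1221101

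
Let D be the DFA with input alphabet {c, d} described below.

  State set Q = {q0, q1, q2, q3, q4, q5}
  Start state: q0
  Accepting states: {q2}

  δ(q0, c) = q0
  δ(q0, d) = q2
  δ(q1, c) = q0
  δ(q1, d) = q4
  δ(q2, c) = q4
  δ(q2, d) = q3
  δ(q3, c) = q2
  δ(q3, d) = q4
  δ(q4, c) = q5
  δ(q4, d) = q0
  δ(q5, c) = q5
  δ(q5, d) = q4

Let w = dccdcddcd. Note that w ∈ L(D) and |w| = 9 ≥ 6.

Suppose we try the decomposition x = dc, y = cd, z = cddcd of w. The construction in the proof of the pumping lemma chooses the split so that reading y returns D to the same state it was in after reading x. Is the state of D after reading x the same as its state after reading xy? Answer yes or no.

yes

State sequence: q0 -d-> q2 -c-> q4 -c-> q5 -d-> q4

After x (step 2): q4. After xy (step 4): q4.
They match, so y = cd drives D around a cycle from q4 back to itself; pumping y any number of times keeps D in q4 before reading z, and xyⁱz ∈ L(D) for every i ≥ 0.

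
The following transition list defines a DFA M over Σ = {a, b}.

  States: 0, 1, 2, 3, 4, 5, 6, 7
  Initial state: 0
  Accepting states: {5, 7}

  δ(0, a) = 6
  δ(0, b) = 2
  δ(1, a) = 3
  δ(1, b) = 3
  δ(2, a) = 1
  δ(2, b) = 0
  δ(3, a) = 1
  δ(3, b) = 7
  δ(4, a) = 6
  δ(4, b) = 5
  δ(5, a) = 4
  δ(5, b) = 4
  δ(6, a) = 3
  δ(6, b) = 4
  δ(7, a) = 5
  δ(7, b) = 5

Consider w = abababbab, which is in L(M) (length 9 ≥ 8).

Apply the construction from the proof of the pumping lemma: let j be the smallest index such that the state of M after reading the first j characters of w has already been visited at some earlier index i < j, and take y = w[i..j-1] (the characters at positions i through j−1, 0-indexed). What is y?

State sequence: 0 -a-> 6 -b-> 4 -a-> 6 -b-> 4 -a-> 6 -b-> 4 -b-> 5 -a-> 4 -b-> 5
First repeat at step 3: 6 was already visited.

So i = 1, j = 3, giving x = w[0:1] = a, y = w[1:3] = ba, z = w[3:9] = babbab.
Check: |xy| = 3 ≤ 8 and |y| = 2 ≥ 1. Reading y takes M from 6 back to 6, so every xyⁱz is accepted.

ba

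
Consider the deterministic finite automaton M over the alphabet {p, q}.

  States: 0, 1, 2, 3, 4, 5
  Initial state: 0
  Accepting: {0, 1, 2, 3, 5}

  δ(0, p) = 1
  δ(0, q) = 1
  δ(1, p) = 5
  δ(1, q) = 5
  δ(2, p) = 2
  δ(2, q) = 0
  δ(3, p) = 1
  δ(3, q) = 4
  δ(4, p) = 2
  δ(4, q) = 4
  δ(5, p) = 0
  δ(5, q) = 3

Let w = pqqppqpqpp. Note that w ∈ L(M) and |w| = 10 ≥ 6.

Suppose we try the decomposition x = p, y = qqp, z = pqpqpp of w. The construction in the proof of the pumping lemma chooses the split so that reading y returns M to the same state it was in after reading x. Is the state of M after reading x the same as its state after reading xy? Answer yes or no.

Run of M on the first 4 characters of w = p q q p:
  step 0: 0  (start)
  step 1: 1  (read p: 0→1)
  step 2: 5  (read q: 1→5)
  step 3: 3  (read q: 5→3)
  step 4: 1  (read p: 3→1)

After x (step 1): 1. After xy (step 4): 1.
They match, so y = qqp drives M around a cycle from 1 back to itself; pumping y any number of times keeps M in 1 before reading z, and xyⁱz ∈ L(M) for every i ≥ 0.

yes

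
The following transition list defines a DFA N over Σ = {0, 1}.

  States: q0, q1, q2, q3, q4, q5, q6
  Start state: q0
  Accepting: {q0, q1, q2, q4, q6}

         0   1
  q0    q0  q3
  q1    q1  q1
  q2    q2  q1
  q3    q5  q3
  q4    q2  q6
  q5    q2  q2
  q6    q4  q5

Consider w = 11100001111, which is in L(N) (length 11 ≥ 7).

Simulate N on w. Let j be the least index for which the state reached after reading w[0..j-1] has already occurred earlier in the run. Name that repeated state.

q3

State sequence: q0 -1-> q3 -1-> q3 -1-> q3 -0-> q5 -0-> q2 -0-> q2 -0-> q2 -1-> q1 -1-> q1 -1-> q1 -1-> q1
First repeat at step 2: q3 was already visited.

The earliest repeat is at step j = 2: N is in q3, which it already visited at step i = 1.
The DFA has 7 states, so the proof of the pumping lemma guarantees a repeated state among the first 7+1 visited; the segment between the two visits is the pumpable y.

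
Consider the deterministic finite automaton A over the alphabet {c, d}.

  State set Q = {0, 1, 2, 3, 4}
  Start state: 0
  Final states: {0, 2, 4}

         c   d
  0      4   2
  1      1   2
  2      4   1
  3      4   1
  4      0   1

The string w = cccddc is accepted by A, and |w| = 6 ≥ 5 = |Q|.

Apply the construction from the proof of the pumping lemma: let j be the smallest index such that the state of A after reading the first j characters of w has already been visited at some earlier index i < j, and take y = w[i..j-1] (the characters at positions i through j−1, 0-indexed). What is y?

Run of A on w = c c c d d c:
  step 0: 0  (start)
  step 1: 4  (read c: 0→4)
  step 2: 0  (read c: 4→0)   ← first repeat (0 seen earlier)
  step 3: 4  (read c: 0→4)
  step 4: 1  (read d: 4→1)
  step 5: 2  (read d: 1→2)
  step 6: 4  (read c: 2→4)

So i = 0, j = 2, giving x = w[0:0] = ε, y = w[0:2] = cc, z = w[2:6] = cddc.
Check: |xy| = 2 ≤ 5 and |y| = 2 ≥ 1. Reading y takes A from 0 back to 0, so every xyⁱz is accepted.
The DFA has 5 states, so the proof of the pumping lemma guarantees a repeated state among the first 5+1 visited; the segment between the two visits is the pumpable y.

cc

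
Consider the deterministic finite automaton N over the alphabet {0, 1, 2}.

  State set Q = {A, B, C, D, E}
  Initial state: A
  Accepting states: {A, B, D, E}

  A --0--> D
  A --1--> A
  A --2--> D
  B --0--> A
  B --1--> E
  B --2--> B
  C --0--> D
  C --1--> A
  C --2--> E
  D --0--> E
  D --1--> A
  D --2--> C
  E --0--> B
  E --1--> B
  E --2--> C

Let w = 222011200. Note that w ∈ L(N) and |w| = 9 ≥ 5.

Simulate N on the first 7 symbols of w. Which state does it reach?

Run of N on the first 7 characters of w = 2 2 2 0 1 1 2:
  step 0: A  (start)
  step 1: D  (read 2: A→D)
  step 2: C  (read 2: D→C)
  step 3: E  (read 2: C→E)
  step 4: B  (read 0: E→B)
  step 5: E  (read 1: B→E)
  step 6: B  (read 1: E→B)
  step 7: B  (read 2: B→B)

After reading 7 characters, N is in state B.
(This kind of state-tracing is the core of the pumping-lemma construction: with 5 states, pigeonhole forces a repeat within the first 5 steps.)

B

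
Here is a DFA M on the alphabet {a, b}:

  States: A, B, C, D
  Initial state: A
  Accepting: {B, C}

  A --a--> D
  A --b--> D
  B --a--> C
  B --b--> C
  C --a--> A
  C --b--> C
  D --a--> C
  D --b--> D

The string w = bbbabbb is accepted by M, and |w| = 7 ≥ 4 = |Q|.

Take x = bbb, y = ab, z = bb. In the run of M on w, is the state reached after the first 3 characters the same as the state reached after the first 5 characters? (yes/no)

no

State sequence: A -b-> D -b-> D -b-> D -a-> C -b-> C

After x (step 3): D. After xy (step 5): C.
They differ (D ≠ C), so y is not a cycle from the state after x; this split is not the one the pumping-lemma construction produces, and pumping y need not keep the string in L(M).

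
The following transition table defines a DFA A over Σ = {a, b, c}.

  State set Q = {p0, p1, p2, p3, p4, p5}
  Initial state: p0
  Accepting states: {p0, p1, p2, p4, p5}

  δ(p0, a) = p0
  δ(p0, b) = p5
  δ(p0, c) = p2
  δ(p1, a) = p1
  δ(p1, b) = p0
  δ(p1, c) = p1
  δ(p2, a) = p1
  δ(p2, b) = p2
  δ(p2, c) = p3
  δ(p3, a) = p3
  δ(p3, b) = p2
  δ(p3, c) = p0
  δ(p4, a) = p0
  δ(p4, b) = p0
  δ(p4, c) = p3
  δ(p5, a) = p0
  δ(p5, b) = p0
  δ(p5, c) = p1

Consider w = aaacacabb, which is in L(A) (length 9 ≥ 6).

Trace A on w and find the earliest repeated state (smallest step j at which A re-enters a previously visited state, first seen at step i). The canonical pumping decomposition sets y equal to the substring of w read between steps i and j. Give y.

Run of A on w = a a a c a c a b b:
  step 0: p0  (start)
  step 1: p0  (read a: p0→p0)   ← first repeat (p0 seen earlier)
  step 2: p0  (read a: p0→p0)
  step 3: p0  (read a: p0→p0)
  step 4: p2  (read c: p0→p2)
  step 5: p1  (read a: p2→p1)
  step 6: p1  (read c: p1→p1)
  step 7: p1  (read a: p1→p1)
  step 8: p0  (read b: p1→p0)
  step 9: p5  (read b: p0→p5)

So i = 0, j = 1, giving x = w[0:0] = ε, y = w[0:1] = a, z = w[1:9] = aacacabb.
Check: |xy| = 1 ≤ 6 and |y| = 1 ≥ 1. Reading y takes A from p0 back to p0, so every xyⁱz is accepted.

a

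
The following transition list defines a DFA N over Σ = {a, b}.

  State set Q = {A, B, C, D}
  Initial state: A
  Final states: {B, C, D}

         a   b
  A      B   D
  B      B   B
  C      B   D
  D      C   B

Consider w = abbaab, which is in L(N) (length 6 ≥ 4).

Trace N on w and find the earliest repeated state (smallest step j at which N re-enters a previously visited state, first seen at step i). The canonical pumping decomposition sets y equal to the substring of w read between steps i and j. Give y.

Run of N on w = a b b a a b:
  step 0: A  (start)
  step 1: B  (read a: A→B)
  step 2: B  (read b: B→B)   ← first repeat (B seen earlier)
  step 3: B  (read b: B→B)
  step 4: B  (read a: B→B)
  step 5: B  (read a: B→B)
  step 6: B  (read b: B→B)

So i = 1, j = 2, giving x = w[0:1] = a, y = w[1:2] = b, z = w[2:6] = baab.
Check: |xy| = 2 ≤ 4 and |y| = 1 ≥ 1. Reading y takes N from B back to B, so every xyⁱz is accepted.
Since N has 4 states, any run of length ≥ 4 visits 4+1 states, so by pigeonhole some state repeats within the first 4 steps — that repeat gives the pumpable loop.

b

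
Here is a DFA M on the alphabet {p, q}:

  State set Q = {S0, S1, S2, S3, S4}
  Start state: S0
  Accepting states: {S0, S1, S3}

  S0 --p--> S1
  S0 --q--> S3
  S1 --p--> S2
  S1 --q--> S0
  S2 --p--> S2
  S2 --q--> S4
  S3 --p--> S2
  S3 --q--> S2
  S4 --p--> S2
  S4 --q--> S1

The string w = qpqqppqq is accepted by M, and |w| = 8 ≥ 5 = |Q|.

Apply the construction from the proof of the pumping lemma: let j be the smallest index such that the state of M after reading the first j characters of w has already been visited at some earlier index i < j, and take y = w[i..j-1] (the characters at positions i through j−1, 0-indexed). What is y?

State sequence: S0 -q-> S3 -p-> S2 -q-> S4 -q-> S1 -p-> S2 -p-> S2 -q-> S4 -q-> S1
First repeat at step 5: S2 was already visited.

So i = 2, j = 5, giving x = w[0:2] = qp, y = w[2:5] = qqp, z = w[5:8] = pqq.
Check: |xy| = 5 ≤ 5 and |y| = 3 ≥ 1. Reading y takes M from S2 back to S2, so every xyⁱz is accepted.
The DFA has 5 states, so the proof of the pumping lemma guarantees a repeated state among the first 5+1 visited; the segment between the two visits is the pumpable y.

qqp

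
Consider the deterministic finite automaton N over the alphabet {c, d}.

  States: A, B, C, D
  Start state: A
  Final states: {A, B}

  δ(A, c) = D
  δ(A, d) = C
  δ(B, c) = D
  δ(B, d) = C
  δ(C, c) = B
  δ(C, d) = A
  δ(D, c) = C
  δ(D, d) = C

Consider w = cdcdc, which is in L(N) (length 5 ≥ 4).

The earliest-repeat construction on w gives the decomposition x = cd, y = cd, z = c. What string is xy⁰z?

cdc

xy⁰z = xz = cd·c = cdc.
Reading y = cd takes N from C back to C, so after x the machine is still in C, and z then leads to the accepting state B. Hence cdc ∈ L(N).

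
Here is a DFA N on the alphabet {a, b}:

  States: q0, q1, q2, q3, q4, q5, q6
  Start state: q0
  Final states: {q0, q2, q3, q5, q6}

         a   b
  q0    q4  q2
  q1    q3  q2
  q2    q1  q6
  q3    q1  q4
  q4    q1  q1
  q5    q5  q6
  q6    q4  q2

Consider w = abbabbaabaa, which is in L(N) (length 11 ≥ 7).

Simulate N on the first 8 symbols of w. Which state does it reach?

Run of N on the first 8 characters of w = a b b a b b a a:
  step 0: q0  (start)
  step 1: q4  (read a: q0→q4)
  step 2: q1  (read b: q4→q1)
  step 3: q2  (read b: q1→q2)
  step 4: q1  (read a: q2→q1)
  step 5: q2  (read b: q1→q2)
  step 6: q6  (read b: q2→q6)
  step 7: q4  (read a: q6→q4)
  step 8: q1  (read a: q4→q1)

After reading 8 characters, N is in state q1.
(This kind of state-tracing is the core of the pumping-lemma construction: with 7 states, pigeonhole forces a repeat within the first 7 steps.)

q1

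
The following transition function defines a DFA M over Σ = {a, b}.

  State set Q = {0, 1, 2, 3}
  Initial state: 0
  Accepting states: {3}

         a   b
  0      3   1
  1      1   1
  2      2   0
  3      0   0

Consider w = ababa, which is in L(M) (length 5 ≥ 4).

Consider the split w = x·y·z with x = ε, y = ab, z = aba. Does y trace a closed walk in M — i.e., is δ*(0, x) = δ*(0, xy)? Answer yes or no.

yes

Run of M on the first 2 characters of w = a b:
  step 0: 0  (start)
  step 1: 3  (read a: 0→3)
  step 2: 0  (read b: 3→0)

After x (step 0): 0. After xy (step 2): 0.
They match, so y = ab drives M around a cycle from 0 back to itself; pumping y any number of times keeps M in 0 before reading z, and xyⁱz ∈ L(M) for every i ≥ 0.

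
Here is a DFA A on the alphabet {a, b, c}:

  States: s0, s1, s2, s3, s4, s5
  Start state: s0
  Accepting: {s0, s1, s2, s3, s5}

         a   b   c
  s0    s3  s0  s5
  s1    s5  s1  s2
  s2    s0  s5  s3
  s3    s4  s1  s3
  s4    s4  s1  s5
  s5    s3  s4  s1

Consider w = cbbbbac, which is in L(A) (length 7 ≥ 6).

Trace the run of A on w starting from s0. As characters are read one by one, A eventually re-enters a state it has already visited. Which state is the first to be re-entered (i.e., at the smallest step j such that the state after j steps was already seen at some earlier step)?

s1

Run of A on w = c b b b b a c:
  step 0: s0  (start)
  step 1: s5  (read c: s0→s5)
  step 2: s4  (read b: s5→s4)
  step 3: s1  (read b: s4→s1)
  step 4: s1  (read b: s1→s1)   ← first repeat (s1 seen earlier)
  step 5: s1  (read b: s1→s1)
  step 6: s5  (read a: s1→s5)
  step 7: s1  (read c: s5→s1)

The earliest repeat is at step j = 4: A is in s1, which it already visited at step i = 3.
The DFA has 6 states, so the proof of the pumping lemma guarantees a repeated state among the first 6+1 visited; the segment between the two visits is the pumpable y.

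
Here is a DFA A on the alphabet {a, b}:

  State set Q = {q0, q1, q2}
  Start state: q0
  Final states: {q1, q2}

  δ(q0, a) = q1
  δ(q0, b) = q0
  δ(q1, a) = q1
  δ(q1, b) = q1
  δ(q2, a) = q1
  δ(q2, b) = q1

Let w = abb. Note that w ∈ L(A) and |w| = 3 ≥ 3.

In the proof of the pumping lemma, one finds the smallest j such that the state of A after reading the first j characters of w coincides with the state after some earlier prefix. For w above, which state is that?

State sequence: q0 -a-> q1 -b-> q1 -b-> q1
First repeat at step 2: q1 was already visited.

The earliest repeat is at step j = 2: A is in q1, which it already visited at step i = 1.

q1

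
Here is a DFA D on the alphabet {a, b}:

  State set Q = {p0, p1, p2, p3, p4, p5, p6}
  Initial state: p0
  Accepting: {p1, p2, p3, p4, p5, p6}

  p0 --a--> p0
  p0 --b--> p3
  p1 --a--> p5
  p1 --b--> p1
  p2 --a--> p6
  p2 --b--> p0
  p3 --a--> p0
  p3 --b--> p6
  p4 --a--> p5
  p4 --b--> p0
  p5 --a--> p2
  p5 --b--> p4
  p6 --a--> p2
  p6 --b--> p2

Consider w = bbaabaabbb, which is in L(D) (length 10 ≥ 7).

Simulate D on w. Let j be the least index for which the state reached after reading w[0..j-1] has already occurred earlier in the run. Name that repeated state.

Run of D on w = b b a a b a a b b b:
  step 0: p0  (start)
  step 1: p3  (read b: p0→p3)
  step 2: p6  (read b: p3→p6)
  step 3: p2  (read a: p6→p2)
  step 4: p6  (read a: p2→p6)   ← first repeat (p6 seen earlier)
  step 5: p2  (read b: p6→p2)
  step 6: p6  (read a: p2→p6)
  step 7: p2  (read a: p6→p2)
  step 8: p0  (read b: p2→p0)
  step 9: p3  (read b: p0→p3)
  step 10: p6  (read b: p3→p6)

The earliest repeat is at step j = 4: D is in p6, which it already visited at step i = 2.

p6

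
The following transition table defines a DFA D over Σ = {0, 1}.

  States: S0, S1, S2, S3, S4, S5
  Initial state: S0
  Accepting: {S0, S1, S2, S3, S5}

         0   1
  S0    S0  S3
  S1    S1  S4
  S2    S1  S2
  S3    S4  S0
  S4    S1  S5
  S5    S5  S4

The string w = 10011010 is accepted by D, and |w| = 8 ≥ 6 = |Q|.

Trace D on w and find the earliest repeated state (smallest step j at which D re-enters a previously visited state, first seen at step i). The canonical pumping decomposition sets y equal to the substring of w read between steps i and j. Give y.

01

State sequence: S0 -1-> S3 -0-> S4 -0-> S1 -1-> S4 -1-> S5 -0-> S5 -1-> S4 -0-> S1
First repeat at step 4: S4 was already visited.

So i = 2, j = 4, giving x = w[0:2] = 10, y = w[2:4] = 01, z = w[4:8] = 1010.
Check: |xy| = 4 ≤ 6 and |y| = 2 ≥ 1. Reading y takes D from S4 back to S4, so every xyⁱz is accepted.
Pumping length from the standard proof: p = 6 (the number of states). The repeated state found above gives |xy| = j ≤ 6 and |y| = j − i ≥ 1.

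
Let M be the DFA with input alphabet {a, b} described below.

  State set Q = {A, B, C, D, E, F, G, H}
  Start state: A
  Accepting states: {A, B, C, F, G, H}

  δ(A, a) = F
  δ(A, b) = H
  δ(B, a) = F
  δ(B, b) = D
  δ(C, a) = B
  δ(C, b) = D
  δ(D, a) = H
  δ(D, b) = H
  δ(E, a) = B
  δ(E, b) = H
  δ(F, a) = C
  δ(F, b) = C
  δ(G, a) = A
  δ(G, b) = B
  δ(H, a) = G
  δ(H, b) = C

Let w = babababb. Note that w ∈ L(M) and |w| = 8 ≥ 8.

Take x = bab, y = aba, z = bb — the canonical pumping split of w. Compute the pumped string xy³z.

xy^3z = bab·aba·aba·aba·bb = bababaabaababb.
Reading y = aba takes M from B back to B, so after x·y·y·y the machine is still in B, and z then leads to the accepting state H. Hence bababaabaababb ∈ L(M).

bababaabaababb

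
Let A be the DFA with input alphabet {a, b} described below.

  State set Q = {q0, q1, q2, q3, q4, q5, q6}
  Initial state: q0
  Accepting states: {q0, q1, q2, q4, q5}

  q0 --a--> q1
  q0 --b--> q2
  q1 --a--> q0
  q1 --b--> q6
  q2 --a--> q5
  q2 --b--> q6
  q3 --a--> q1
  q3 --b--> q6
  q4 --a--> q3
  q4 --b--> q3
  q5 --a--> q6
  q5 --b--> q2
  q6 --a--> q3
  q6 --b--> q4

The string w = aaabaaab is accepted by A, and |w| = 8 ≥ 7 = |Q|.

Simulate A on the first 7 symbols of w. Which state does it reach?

State sequence: q0 -a-> q1 -a-> q0 -a-> q1 -b-> q6 -a-> q3 -a-> q1 -a-> q0

After reading 7 characters, A is in state q0.

q0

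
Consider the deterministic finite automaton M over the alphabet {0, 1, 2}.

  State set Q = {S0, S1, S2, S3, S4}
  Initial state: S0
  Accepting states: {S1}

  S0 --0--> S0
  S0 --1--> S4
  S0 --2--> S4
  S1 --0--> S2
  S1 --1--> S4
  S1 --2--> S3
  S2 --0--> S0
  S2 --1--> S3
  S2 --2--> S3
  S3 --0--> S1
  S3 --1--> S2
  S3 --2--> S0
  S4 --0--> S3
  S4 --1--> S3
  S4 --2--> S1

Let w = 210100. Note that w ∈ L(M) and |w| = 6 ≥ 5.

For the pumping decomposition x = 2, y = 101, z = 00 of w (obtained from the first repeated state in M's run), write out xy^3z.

xy^3z = 2·101·101·101·00 = 210110110100.
Reading y = 101 takes M from S4 back to S4, so after x·y·y·y the machine is still in S4, and z then leads to the accepting state S1. Hence 210110110100 ∈ L(M).

210110110100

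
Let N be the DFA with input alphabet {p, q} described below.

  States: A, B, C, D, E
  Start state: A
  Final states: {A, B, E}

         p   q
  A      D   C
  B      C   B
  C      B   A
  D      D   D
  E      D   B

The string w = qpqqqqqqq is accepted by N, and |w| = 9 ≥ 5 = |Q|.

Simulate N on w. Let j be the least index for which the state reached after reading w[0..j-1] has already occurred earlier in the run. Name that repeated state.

B

Run of N on w = q p q q q q q q q:
  step 0: A  (start)
  step 1: C  (read q: A→C)
  step 2: B  (read p: C→B)
  step 3: B  (read q: B→B)   ← first repeat (B seen earlier)
  step 4: B  (read q: B→B)
  step 5: B  (read q: B→B)
  step 6: B  (read q: B→B)
  step 7: B  (read q: B→B)
  step 8: B  (read q: B→B)
  step 9: B  (read q: B→B)

The earliest repeat is at step j = 3: N is in B, which it already visited at step i = 2.
Pumping length from the standard proof: p = 5 (the number of states). The repeated state found above gives |xy| = j ≤ 5 and |y| = j − i ≥ 1.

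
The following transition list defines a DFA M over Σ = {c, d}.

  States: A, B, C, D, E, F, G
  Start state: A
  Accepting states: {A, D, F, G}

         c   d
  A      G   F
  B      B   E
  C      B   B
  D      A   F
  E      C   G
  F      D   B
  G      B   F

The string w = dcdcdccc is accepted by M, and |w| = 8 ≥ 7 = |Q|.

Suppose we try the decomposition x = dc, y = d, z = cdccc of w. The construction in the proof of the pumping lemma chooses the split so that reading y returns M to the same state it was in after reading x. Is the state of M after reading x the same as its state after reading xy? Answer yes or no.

State sequence: A -d-> F -c-> D -d-> F

After x (step 2): D. After xy (step 3): F.
They differ (D ≠ F), so y is not a cycle from the state after x; this split is not the one the pumping-lemma construction produces, and pumping y need not keep the string in L(M).

no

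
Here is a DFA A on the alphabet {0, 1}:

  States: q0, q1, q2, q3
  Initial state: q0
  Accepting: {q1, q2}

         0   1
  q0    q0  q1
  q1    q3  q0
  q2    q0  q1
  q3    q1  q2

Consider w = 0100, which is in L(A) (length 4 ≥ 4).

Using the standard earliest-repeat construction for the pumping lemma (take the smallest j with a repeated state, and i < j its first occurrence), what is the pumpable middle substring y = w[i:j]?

State sequence: q0 -0-> q0 -1-> q1 -0-> q3 -0-> q1
First repeat at step 1: q0 was already visited.

So i = 0, j = 1, giving x = w[0:0] = ε, y = w[0:1] = 0, z = w[1:4] = 100.
Check: |xy| = 1 ≤ 4 and |y| = 1 ≥ 1. Reading y takes A from q0 back to q0, so every xyⁱz is accepted.
Pumping length from the standard proof: p = 4 (the number of states). The repeated state found above gives |xy| = j ≤ 4 and |y| = j − i ≥ 1.

0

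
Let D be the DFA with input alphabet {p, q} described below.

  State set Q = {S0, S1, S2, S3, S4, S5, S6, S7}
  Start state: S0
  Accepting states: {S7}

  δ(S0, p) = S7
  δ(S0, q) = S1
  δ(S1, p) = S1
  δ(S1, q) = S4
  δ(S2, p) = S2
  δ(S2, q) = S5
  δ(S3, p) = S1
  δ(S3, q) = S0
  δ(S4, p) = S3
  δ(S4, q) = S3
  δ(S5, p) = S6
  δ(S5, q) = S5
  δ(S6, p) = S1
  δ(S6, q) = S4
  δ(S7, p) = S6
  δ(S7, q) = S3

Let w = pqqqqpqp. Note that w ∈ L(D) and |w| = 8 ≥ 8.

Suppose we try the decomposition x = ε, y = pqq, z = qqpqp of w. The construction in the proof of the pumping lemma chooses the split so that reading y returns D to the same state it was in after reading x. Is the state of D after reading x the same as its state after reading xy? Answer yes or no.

yes

Run of D on the first 3 characters of w = p q q:
  step 0: S0  (start)
  step 1: S7  (read p: S0→S7)
  step 2: S3  (read q: S7→S3)
  step 3: S0  (read q: S3→S0)

After x (step 0): S0. After xy (step 3): S0.
They match, so y = pqq drives D around a cycle from S0 back to itself; pumping y any number of times keeps D in S0 before reading z, and xyⁱz ∈ L(D) for every i ≥ 0.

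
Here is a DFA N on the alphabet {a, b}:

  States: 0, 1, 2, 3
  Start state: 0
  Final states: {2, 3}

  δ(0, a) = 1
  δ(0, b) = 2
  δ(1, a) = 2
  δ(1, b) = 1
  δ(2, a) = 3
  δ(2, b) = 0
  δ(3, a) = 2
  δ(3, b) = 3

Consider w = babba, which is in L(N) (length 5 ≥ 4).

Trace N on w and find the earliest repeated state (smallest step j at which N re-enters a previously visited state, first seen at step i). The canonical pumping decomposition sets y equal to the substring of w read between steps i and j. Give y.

State sequence: 0 -b-> 2 -a-> 3 -b-> 3 -b-> 3 -a-> 2
First repeat at step 3: 3 was already visited.

So i = 2, j = 3, giving x = w[0:2] = ba, y = w[2:3] = b, z = w[3:5] = ba.
Check: |xy| = 3 ≤ 4 and |y| = 1 ≥ 1. Reading y takes N from 3 back to 3, so every xyⁱz is accepted.
Pumping length from the standard proof: p = 4 (the number of states). The repeated state found above gives |xy| = j ≤ 4 and |y| = j − i ≥ 1.

b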